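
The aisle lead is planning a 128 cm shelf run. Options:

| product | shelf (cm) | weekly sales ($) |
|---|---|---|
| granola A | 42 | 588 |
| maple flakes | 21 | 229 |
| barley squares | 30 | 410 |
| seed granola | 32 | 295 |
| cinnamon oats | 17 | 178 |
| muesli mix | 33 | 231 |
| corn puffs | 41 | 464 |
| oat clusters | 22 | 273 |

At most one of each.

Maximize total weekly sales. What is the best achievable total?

1566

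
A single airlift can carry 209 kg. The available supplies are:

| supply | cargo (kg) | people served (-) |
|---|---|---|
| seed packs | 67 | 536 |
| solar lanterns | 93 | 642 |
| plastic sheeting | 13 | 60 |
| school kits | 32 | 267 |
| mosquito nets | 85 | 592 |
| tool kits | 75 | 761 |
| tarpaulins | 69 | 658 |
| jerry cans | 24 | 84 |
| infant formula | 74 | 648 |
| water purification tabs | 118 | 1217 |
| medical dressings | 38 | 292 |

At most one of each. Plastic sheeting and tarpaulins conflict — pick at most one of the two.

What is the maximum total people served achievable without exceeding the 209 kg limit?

2038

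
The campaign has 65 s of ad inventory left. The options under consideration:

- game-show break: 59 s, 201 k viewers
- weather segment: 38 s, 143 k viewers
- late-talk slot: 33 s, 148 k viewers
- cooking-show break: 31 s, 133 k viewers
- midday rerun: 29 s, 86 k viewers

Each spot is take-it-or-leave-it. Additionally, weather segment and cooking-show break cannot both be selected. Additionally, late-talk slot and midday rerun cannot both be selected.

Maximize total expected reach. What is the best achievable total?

281

Density check — late-talk slot 4.48, cooking-show break 4.29, weather segment 3.76, game-show break 3.41 are the best per s.
Taking late-talk slot + cooking-show break: 64 s used, 281 in expected reach.
The closest alternative, cooking-show break + midday rerun, reaches only 219.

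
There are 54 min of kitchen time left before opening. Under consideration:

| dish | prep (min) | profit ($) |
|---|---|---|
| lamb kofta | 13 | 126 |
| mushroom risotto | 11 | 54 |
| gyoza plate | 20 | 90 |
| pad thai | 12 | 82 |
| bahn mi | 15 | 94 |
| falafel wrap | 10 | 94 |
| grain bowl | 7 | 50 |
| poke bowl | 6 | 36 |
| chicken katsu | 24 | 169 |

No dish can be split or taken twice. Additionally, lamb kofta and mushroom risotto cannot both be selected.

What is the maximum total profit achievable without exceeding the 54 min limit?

Density check — lamb kofta 9.69, falafel wrap 9.40, grain bowl 7.14 are the best per min.
The ratio ordering already packs tightly: lamb kofta + falafel wrap + grain bowl + chicken katsu, 54 min, 439.
Next best is lamb kofta + falafel wrap + poke bowl + chicken katsu at 425 (53 min) — short by 14.

439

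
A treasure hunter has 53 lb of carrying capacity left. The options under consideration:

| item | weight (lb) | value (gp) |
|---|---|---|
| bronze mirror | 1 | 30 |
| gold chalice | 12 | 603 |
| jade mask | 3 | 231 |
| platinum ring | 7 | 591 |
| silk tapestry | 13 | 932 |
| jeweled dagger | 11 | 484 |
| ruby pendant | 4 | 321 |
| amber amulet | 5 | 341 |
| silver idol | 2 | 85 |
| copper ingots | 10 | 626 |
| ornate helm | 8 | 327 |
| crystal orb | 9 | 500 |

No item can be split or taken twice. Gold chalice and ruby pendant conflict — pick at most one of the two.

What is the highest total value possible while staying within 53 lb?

By value per lb: platinum ring 84.43, ruby pendant 80.25, jade mask 77.00 lead.
Jade mask + platinum ring + silk tapestry + ruby pendant + amber amulet + silver idol + copper ingots + crystal orb uses 53 of the 53 lb and totals 3627.

3627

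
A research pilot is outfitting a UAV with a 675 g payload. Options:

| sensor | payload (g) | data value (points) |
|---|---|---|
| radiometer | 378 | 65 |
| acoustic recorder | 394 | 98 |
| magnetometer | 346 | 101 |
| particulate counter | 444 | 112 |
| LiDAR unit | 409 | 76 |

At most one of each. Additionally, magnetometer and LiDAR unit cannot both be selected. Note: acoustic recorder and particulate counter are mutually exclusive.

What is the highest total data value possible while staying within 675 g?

By data value per g: magnetometer 0.29, particulate counter 0.25, acoustic recorder 0.25, LiDAR unit 0.19 lead.
Greedy by ratio would take magnetometer: 346 g used, total 101.
Replace magnetometer with particulate counter: the trade gains 11 net, giving 112 at 444 g.
No other feasible combination exceeds 112.

112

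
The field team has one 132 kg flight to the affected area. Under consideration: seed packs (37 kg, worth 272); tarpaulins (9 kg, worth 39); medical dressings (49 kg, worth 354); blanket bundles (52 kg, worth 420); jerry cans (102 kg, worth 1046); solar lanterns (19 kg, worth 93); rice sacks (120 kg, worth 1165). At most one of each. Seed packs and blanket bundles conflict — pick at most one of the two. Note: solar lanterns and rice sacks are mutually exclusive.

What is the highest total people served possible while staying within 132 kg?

1204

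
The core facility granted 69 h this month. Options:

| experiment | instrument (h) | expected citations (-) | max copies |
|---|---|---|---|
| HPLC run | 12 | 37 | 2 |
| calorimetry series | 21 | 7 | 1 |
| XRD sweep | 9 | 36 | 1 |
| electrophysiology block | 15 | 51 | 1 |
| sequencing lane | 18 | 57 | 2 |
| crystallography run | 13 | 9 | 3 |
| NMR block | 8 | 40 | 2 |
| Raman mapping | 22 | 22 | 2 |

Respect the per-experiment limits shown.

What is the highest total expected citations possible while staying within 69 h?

The ratio heuristic lands on XRD sweep + electrophysiology block + sequencing lane + 2×NMR block (224) but leaves 11 h idle.
Dropping electrophysiology block frees 15 h; slotting in 2×HPLC run (24 h) lifts the total to 247 at 67 h.
Every other selection either busts 69 h or exceeds an availability limit or fails to beat 247.

247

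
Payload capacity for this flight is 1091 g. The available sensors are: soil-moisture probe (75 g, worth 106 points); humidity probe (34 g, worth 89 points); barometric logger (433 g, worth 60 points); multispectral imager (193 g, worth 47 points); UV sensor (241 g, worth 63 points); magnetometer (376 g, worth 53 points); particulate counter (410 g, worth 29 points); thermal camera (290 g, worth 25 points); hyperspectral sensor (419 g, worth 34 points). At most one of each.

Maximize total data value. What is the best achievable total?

365

By data value per g: humidity probe 2.62, soil-moisture probe 1.41, UV sensor 0.26 lead.
Taking the top-ratio sensors first gives soil-moisture probe + humidity probe + multispectral imager + UV sensor + magnetometer for 358 (919 g).
The 376 g tied up in magnetometer is better spent on barometric logger — total rises to 365 (976 g).
The spare 115 g is too small for any remaining sensor, and no exchange beats 365.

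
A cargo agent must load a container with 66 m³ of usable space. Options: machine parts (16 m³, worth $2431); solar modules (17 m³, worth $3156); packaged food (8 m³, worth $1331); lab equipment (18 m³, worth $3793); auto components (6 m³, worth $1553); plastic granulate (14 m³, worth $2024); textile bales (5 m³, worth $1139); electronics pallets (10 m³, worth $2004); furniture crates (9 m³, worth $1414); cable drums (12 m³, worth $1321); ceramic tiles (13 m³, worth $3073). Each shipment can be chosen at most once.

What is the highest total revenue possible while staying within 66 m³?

13586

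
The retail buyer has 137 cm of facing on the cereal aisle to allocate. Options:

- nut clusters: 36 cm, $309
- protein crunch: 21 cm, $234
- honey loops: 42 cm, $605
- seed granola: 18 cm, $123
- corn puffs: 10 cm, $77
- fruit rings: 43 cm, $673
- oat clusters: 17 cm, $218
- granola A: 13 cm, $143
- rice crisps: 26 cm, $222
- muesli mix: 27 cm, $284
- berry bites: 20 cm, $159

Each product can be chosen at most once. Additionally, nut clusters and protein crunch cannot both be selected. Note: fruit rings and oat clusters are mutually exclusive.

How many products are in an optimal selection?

The maximum weekly sales within 137 cm is 1796.
For example protein crunch + honey loops + fruit rings + muesli mix achieves it, using 133 cm.
Every optimal selection uses 4 products.

4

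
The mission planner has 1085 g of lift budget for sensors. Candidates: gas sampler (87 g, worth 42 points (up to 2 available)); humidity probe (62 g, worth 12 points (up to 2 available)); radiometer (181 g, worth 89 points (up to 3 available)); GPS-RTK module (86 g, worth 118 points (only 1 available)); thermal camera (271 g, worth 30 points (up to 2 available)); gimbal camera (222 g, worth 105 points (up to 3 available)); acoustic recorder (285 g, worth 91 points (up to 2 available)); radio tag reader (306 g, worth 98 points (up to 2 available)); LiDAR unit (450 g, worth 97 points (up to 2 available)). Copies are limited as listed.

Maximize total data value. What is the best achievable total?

Greedy by ratio would take 2×gas sampler + 3×radiometer + GPS-RTK module + gimbal camera: 1025 g used, total 574.
The 174 g tied up in 2×gas sampler is better spent on gimbal camera — total rises to 595 (1073 g).
Every other selection either busts 1085 g or exceeds an availability limit or fails to beat 595.

595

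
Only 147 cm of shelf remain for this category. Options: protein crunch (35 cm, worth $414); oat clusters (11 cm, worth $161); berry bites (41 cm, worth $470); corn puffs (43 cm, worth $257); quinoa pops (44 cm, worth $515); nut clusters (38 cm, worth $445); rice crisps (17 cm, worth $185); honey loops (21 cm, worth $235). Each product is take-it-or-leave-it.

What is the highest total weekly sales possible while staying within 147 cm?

A density-first pass picks protein crunch + oat clusters + quinoa pops + nut clusters + rice crisps — 1720 at 145 cm.
Dropping quinoa pops and rice crisps frees 61 cm; slotting in berry bites + honey loops (62 cm) lifts the total to 1725 at 146 cm.
Runner-up protein crunch + oat clusters + quinoa pops + nut clusters + rice crisps tops out at 1720.

1725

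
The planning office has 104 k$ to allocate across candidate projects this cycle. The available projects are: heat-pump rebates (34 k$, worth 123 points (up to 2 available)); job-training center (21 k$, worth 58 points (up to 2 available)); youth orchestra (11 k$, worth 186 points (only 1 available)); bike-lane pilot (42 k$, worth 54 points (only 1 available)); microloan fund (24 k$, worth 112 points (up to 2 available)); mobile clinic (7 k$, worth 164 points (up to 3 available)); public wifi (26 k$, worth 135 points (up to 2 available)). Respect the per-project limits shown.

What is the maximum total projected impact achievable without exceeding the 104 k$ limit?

983

Density check — mobile clinic 23.43, youth orchestra 16.91, public wifi 5.19, microloan fund 4.67 are the best per k$.
Greedy by ratio would take youth orchestra + 3×mobile clinic + 2×public wifi: 84 k$ used, total 948.
The 26 k$ tied up in public wifi is better spent on job-training center + microloan fund — total rises to 983 (103 k$).
Nothing else within 104 k$ beats 983.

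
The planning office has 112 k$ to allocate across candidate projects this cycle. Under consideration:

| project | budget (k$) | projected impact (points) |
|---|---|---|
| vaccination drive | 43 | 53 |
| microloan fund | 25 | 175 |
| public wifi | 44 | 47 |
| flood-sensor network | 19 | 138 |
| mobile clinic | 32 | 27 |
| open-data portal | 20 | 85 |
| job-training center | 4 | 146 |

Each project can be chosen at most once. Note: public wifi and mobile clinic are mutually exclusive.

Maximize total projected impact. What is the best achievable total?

The ratio ordering already packs tightly: vaccination drive + microloan fund + flood-sensor network + open-data portal + job-training center, 111 k$, 597.
An exhaustive check of the 128 subsets confirms 597.

597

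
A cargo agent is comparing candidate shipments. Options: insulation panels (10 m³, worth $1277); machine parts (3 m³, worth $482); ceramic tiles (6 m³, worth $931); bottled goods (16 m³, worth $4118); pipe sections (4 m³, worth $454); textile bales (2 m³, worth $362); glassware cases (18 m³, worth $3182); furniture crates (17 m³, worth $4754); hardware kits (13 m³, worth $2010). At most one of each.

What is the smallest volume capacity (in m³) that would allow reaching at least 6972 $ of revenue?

Minimise m³ subject to total revenue ≥ 6972.
machine parts + ceramic tiles + pipe sections + textile bales + furniture crates reaches 6983 using 32 m³.
No combination under 32 m³ hits 6972.

32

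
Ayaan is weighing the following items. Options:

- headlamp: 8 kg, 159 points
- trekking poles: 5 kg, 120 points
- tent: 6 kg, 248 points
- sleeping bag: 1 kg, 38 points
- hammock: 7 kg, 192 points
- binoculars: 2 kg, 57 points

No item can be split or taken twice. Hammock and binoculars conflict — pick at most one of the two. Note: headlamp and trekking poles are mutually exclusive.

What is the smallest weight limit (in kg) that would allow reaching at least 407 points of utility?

13

Look for the lowest-weight combination reaching 407.
tent + hammock: 440 utility at 13 kg.
Below 13 kg the best achievable stays under 407.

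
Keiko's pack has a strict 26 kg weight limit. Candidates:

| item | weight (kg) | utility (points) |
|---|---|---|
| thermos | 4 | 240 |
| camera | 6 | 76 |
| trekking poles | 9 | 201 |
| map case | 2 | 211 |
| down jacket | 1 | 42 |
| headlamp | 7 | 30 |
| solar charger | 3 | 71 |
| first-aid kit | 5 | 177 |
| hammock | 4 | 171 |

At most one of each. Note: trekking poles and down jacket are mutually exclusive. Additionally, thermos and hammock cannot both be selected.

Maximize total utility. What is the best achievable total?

Taking thermos + camera + trekking poles + map case + first-aid kit: 26 kg used, 905 in utility.
Runner-up thermos + trekking poles + map case + solar charger + first-aid kit tops out at 900.

905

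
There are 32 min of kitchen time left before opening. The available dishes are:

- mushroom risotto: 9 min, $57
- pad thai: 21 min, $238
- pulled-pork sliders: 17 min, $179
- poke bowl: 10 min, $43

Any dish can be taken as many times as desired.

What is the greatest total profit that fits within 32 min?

295

The ratio ordering already packs tightly: mushroom risotto + pad thai, 30 min, 295.
No other feasible combination exceeds 295.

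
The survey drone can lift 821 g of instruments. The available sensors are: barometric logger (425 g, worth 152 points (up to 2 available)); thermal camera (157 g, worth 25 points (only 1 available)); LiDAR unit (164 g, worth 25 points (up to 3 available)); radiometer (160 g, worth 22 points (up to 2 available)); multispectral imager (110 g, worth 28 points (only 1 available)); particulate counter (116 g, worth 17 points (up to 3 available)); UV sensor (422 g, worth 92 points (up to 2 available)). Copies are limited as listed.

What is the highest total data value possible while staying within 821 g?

Barometric logger + LiDAR unit + multispectral imager + particulate counter uses 815 of the 821 g and totals 222.
No other feasible combination exceeds 222.

222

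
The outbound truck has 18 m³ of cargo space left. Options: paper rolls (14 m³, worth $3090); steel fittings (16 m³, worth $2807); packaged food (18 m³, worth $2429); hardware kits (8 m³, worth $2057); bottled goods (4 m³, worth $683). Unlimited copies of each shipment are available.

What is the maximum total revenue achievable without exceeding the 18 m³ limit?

Ranking by ratio (revenue/m³): hardware kits 257.12, paper rolls 220.71, steel fittings 175.44.
2×hardware kits uses 16 of the 18 m³ and totals 4114.

4114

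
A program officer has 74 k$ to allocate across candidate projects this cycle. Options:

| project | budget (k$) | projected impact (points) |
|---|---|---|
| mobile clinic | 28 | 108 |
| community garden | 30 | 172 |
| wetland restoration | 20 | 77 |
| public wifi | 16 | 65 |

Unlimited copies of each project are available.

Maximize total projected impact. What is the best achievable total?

345

Filling by ratio: 2×community garden for 344, with 14 k$ left unused.
Replace community garden with mobile clinic + public wifi: the trade gains 1 net, giving 345 at 74 k$.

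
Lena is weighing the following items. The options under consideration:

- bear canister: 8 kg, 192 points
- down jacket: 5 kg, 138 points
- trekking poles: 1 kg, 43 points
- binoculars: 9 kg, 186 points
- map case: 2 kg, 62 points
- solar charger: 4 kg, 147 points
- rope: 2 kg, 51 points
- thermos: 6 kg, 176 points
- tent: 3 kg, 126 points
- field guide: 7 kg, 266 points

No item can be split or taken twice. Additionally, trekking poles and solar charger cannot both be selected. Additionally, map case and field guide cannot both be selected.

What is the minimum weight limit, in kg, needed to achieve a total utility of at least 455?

13

Need the lightest bundle worth ≥ 455.
Taking solar charger + rope + field guide gives 464 (≥ 455) for 13 kg.
Below 13 kg the best achievable stays under 455.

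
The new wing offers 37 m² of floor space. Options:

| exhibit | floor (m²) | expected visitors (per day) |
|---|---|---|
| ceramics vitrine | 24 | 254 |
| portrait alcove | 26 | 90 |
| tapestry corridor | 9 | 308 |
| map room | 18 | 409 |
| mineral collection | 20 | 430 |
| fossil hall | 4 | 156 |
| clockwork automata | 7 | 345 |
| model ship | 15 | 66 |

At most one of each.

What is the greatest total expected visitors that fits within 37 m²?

A density-first pass picks tapestry corridor + fossil hall + clockwork automata + model ship — 875 at 35 m².
The 19 m² tied up in fossil hall and model ship is better spent on mineral collection — total rises to 1083 (36 m²).

1083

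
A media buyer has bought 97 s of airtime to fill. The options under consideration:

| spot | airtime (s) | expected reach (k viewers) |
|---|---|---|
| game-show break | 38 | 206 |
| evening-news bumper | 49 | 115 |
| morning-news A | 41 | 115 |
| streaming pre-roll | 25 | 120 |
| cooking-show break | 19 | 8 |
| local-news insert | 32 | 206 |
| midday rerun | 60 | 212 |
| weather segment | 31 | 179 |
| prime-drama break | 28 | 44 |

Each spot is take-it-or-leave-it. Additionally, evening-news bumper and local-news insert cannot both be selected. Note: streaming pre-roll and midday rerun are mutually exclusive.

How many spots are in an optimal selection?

3

Optimal total is 532.
game-show break + streaming pre-roll + local-news insert hits 532 at 95 s.
Any selection reaching 532 contains exactly 3 spots.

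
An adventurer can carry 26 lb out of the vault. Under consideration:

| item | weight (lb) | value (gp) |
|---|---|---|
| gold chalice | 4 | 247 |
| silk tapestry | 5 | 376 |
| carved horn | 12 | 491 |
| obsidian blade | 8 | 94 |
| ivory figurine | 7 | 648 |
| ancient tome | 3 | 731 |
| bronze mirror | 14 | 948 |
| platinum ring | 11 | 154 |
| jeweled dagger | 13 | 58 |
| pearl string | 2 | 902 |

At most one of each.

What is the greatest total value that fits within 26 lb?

3229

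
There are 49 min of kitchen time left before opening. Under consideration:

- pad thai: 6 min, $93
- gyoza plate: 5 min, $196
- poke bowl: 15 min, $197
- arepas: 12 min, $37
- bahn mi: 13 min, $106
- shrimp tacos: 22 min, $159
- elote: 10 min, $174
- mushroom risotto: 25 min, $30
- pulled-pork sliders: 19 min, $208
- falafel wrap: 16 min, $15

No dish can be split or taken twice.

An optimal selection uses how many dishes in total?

Optimal total is 775.
One optimal bundle: gyoza plate + poke bowl + elote + pulled-pork sliders (49 min).
Any selection reaching 775 contains exactly 4 dishes.

4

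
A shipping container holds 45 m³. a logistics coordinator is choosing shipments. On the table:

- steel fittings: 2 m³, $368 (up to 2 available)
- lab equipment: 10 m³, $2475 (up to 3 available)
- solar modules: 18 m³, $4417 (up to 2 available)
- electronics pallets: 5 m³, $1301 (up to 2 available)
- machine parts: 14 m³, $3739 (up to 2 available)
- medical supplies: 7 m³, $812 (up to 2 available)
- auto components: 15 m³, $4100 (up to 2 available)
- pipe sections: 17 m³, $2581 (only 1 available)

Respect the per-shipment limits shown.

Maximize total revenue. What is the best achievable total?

11976

Greedy by ratio would take machine parts + 2×auto components: 44 m³ used, total 11939.
The 14 m³ tied up in machine parts is better spent on lab equipment + electronics pallets — total rises to 11976 (45 m³).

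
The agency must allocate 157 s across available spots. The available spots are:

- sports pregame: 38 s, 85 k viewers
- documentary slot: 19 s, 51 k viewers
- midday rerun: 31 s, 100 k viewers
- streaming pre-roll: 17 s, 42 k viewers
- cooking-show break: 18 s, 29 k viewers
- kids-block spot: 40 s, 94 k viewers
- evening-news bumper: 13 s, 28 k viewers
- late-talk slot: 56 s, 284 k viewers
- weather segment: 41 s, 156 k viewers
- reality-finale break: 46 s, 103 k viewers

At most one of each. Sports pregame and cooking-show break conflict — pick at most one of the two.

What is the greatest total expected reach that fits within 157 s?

By expected reach per s: late-talk slot 5.07, weather segment 3.80, midday rerun 3.23, documentary slot 2.68 lead.
Best packing: documentary slot + midday rerun + late-talk slot + weather segment — 147 s, 591 total.

591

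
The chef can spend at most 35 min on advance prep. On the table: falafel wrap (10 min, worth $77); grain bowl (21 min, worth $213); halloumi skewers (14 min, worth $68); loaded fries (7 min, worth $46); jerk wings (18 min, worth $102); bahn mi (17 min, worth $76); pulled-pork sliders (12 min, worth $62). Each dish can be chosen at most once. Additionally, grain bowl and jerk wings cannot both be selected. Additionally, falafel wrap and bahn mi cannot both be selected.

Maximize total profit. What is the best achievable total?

Best packing: falafel wrap + grain bowl — 31 min, 290 total.

290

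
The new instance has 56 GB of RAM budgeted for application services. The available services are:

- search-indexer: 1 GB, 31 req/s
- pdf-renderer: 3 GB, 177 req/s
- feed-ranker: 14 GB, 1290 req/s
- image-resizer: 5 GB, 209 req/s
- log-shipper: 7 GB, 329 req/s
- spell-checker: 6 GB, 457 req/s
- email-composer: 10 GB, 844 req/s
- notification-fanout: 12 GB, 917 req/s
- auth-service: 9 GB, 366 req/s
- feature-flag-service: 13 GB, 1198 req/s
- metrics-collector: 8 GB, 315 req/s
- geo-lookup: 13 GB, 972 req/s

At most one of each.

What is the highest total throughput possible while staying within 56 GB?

4761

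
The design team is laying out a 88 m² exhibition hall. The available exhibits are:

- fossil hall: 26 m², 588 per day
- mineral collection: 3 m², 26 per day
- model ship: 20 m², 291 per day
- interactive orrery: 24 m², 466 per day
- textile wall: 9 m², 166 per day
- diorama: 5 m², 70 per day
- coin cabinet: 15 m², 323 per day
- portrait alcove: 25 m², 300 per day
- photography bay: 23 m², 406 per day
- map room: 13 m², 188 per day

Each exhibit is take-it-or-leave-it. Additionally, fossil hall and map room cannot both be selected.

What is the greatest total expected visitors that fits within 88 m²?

Best packing: fossil hall + interactive orrery + coin cabinet + photography bay — 88 m², 1783 total.

1783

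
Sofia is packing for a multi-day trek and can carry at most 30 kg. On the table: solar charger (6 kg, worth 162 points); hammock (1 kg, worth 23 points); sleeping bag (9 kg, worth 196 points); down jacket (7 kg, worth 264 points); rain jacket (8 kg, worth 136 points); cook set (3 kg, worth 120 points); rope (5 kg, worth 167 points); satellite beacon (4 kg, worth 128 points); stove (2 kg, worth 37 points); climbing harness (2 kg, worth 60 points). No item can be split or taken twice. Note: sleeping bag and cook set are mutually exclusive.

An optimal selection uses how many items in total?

Best achievable utility is 961.
For example solar charger + hammock + down jacket + cook set + rope + satellite beacon + stove + climbing harness achieves it, using 30 kg.
All optima have 8 items.

8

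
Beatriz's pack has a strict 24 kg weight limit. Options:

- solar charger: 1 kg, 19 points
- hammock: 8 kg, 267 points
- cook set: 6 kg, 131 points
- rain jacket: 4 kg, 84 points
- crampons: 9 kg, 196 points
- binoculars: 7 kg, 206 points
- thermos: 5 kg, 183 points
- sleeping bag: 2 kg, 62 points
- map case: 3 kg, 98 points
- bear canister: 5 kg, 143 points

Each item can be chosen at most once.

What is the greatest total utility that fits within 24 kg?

773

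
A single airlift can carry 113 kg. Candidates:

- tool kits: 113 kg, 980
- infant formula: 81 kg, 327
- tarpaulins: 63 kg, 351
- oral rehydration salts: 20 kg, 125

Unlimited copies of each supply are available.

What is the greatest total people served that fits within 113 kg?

980

Tool kits uses 113 of the 113 kg and totals 980.
That's the maximum — no swap from here does better than 980.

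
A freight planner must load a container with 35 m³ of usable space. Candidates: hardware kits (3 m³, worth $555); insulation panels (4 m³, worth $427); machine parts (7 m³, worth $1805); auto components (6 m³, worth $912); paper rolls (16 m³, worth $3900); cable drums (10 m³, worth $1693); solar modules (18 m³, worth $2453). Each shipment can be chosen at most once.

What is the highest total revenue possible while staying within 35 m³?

7398

The ratio heuristic lands on hardware kits + machine parts + auto components + paper rolls (7172) but leaves 3 m³ idle.
Dropping hardware kits and auto components frees 9 m³; slotting in cable drums (10 m³) lifts the total to 7398 at 33 m³.
No other feasible combination exceeds 7398.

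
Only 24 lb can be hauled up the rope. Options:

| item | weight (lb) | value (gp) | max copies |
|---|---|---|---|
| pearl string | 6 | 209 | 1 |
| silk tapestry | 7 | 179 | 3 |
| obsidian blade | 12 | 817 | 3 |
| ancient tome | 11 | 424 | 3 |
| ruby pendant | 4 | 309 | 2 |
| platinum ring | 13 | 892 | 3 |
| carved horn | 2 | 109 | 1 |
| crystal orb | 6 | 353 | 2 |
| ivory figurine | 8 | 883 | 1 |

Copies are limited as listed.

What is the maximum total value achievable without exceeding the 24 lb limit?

2009

Taking the top-ratio items first gives 2×ruby pendant + carved horn + crystal orb + ivory figurine for 1963 (24 lb).
Replace ruby pendant and carved horn and crystal orb with obsidian blade: the trade gains 46 net, giving 2009 at 24 lb.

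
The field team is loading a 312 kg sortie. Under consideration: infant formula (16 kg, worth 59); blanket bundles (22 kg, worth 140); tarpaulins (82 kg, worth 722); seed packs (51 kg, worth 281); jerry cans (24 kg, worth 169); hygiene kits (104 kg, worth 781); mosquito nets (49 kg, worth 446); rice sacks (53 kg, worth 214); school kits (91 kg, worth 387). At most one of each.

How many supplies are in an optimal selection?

Optimal total is 2399.
One optimal bundle: tarpaulins + seed packs + jerry cans + hygiene kits + mosquito nets (310 kg).
Any selection reaching 2399 contains exactly 5 supplies.

5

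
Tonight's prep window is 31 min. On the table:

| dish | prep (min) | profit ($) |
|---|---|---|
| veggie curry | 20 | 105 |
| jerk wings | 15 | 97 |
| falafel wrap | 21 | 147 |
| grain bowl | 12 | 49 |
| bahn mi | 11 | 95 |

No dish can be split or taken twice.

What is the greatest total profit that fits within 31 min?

Filling by ratio: jerk wings + bahn mi for 192, with 5 min left unused.
The 15 min tied up in jerk wings is better spent on veggie curry — total rises to 200 (31 min).

200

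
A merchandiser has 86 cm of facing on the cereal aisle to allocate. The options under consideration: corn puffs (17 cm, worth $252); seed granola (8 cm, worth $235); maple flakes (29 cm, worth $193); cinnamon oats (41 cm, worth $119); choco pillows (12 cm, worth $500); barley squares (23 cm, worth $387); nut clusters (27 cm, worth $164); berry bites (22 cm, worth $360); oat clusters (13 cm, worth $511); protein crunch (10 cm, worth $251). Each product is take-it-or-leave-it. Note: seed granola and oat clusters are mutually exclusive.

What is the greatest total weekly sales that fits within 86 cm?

Choco pillows + barley squares + berry bites + oat clusters + protein crunch uses 80 of the 86 cm and totals 2009.
Runner-up corn puffs + choco pillows + barley squares + oat clusters + protein crunch tops out at 1901.

2009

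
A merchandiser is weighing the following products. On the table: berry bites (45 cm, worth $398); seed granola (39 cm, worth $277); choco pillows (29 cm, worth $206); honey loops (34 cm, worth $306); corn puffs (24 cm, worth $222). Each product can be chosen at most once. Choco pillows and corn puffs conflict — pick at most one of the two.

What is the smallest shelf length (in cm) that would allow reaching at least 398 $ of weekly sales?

Look for the lowest-shelf combination reaching 398.
Taking berry bites gives 398 (≥ 398) for 45 cm.
Below 45 cm the best achievable stays under 398.

45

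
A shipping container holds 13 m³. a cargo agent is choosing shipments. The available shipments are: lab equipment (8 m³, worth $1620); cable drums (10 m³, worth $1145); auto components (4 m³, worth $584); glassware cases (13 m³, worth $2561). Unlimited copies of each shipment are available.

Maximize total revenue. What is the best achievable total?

2561

The ratio heuristic lands on lab equipment + auto components (2204) but leaves 1 m³ idle.
The 12 m³ tied up in lab equipment and auto components is better spent on glassware cases — total rises to 2561 (13 m³).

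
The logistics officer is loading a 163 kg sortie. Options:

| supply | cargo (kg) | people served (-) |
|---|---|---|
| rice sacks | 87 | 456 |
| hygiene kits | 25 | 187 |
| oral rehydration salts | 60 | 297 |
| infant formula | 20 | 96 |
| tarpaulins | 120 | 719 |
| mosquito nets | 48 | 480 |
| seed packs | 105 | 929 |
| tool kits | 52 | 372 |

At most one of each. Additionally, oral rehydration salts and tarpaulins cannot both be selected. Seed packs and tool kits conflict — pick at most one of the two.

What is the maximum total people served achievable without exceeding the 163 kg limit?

1409

The ratio ordering already packs tightly: mosquito nets + seed packs, 153 kg, 1409.
Runner-up hygiene kits + infant formula + seed packs tops out at 1212.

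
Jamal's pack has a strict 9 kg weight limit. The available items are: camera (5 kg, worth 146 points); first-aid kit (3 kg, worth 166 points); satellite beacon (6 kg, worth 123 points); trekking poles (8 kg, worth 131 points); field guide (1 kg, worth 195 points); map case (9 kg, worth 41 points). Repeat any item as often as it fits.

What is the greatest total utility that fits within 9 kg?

1755

Density check — field guide 195.00, first-aid kit 55.33, camera 29.20 are the best per kg.
The ratio ordering already packs tightly: 9×field guide, 9 kg, 1755.
No other feasible combination exceeds 1755.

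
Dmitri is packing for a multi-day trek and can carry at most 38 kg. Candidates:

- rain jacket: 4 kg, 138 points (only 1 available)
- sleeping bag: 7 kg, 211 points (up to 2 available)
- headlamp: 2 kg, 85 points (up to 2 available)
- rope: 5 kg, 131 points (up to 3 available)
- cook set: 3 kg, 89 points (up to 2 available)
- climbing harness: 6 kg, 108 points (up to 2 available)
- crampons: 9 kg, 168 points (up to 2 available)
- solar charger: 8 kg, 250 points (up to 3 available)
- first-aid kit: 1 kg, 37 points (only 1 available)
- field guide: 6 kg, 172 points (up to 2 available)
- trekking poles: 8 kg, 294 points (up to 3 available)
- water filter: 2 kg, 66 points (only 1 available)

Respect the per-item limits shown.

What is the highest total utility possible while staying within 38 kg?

1382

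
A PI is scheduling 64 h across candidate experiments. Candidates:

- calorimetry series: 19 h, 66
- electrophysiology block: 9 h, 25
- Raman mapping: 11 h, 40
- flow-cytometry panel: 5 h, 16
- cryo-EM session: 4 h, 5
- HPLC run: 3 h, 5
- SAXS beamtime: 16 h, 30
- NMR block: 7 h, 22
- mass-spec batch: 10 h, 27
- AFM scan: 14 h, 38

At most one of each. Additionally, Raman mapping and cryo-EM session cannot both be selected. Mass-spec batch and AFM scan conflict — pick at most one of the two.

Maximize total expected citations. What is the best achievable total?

201

The ratio ordering already packs tightly: calorimetry series + electrophysiology block + Raman mapping + flow-cytometry panel + HPLC run + NMR block + mass-spec batch, 64 h, 201.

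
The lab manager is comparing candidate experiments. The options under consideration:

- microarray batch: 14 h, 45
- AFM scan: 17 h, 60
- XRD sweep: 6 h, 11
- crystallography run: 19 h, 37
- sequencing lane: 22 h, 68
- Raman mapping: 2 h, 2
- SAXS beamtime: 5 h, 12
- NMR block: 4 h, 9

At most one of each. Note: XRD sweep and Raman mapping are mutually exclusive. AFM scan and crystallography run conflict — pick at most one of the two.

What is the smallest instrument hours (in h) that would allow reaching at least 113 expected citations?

35

Need the lightest bundle worth ≥ 113.
Taking microarray batch + AFM scan + NMR block gives 114 (≥ 113) for 35 h.
No combination under 35 h hits 113.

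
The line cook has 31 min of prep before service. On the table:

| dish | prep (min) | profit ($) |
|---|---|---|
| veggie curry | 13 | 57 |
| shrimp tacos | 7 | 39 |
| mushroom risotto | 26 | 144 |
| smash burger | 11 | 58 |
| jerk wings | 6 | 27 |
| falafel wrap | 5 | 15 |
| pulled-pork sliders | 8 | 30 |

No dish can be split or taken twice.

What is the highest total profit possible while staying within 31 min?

159

By profit per min: shrimp tacos 5.57, mushroom risotto 5.54, smash burger 5.27, jerk wings 4.50 lead.
Greedy by ratio would take shrimp tacos + smash burger + jerk wings + falafel wrap: 29 min used, total 139.
Dropping shrimp tacos and smash burger and jerk wings frees 24 min; slotting in mushroom risotto (26 min) lifts the total to 159 at 31 min.
An exhaustive check of the 128 subsets confirms 159.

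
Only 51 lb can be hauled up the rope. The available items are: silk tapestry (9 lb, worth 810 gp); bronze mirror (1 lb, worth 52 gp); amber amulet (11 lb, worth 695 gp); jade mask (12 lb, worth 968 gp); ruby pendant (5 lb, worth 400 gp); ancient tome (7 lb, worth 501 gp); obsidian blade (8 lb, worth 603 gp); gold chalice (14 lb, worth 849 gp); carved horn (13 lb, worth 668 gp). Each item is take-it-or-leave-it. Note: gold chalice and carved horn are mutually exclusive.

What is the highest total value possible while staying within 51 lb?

3783

Taking the top-ratio items first gives silk tapestry + bronze mirror + jade mask + ruby pendant + ancient tome + obsidian blade for 3334 (42 lb).
Replace ruby pendant with gold chalice: the trade gains 449 net, giving 3783 at 51 lb.
Next best is silk tapestry + jade mask + ancient tome + obsidian blade + gold chalice at 3731 (50 lb) — short by 52.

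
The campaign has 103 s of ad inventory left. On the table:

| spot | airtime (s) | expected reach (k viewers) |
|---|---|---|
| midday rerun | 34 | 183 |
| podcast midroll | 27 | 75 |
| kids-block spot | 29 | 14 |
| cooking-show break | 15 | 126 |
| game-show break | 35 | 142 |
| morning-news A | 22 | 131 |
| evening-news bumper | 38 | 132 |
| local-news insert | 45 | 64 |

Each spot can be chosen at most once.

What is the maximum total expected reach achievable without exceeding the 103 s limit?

515

Best packing: midday rerun + podcast midroll + cooking-show break + morning-news A — 98 s, 515 total.
The closest alternative, podcast midroll + cooking-show break + game-show break + morning-news A, reaches only 474.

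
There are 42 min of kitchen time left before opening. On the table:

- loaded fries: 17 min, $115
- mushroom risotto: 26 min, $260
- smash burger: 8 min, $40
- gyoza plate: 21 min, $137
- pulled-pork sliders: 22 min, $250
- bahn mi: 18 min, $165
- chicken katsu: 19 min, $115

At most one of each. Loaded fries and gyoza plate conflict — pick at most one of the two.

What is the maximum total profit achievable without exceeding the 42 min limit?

415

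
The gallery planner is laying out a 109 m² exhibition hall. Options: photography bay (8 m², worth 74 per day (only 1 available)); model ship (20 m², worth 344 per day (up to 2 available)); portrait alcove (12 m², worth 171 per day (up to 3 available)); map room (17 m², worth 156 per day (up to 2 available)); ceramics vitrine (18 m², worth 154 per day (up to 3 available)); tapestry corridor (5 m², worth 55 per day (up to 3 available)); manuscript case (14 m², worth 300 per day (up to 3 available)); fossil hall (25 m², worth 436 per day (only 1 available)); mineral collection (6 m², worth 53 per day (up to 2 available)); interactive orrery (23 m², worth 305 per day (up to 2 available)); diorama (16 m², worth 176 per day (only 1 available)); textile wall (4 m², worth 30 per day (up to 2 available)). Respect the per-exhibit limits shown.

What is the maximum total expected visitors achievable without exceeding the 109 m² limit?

2024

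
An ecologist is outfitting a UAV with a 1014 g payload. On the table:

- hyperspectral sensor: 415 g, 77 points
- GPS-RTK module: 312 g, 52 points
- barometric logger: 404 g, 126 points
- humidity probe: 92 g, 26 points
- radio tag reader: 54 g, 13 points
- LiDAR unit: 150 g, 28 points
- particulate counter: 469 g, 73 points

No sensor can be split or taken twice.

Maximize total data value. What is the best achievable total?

Ranking by ratio (data value/g): barometric logger 0.31, humidity probe 0.28, radio tag reader 0.24.
GPS-RTK module + barometric logger + humidity probe + radio tag reader + LiDAR unit uses 1012 of the 1014 g and totals 245.

245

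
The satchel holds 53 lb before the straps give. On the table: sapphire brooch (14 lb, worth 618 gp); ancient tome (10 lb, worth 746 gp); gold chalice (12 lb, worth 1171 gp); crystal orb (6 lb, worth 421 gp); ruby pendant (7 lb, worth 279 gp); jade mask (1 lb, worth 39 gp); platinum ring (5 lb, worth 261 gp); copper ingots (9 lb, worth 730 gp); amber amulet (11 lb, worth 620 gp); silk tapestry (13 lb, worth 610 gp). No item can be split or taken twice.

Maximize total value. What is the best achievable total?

3949

The ratio ordering already packs tightly: ancient tome + gold chalice + crystal orb + platinum ring + copper ingots + amber amulet, 53 lb, 3949.
Next best is ancient tome + gold chalice + crystal orb + jade mask + copper ingots + amber amulet at 3727 (49 lb) — short by 222.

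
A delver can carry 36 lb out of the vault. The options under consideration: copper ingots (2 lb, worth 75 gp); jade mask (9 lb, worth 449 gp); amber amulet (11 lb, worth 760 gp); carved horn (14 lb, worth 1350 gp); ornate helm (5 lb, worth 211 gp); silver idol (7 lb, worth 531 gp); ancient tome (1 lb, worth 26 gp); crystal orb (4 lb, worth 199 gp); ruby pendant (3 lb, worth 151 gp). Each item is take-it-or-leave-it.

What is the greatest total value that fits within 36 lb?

A density-first pass picks amber amulet + carved horn + silver idol + ancient tome + ruby pendant — 2818 at 36 lb.
Replace ancient tome and ruby pendant with crystal orb: the trade gains 22 net, giving 2840 at 36 lb.

2840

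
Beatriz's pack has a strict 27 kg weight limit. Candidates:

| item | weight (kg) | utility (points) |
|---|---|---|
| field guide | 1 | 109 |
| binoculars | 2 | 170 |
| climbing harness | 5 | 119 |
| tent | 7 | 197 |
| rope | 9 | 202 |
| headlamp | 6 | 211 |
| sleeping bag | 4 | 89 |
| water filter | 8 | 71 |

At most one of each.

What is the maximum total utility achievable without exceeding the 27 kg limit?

The ratio heuristic lands on field guide + binoculars + climbing harness + tent + headlamp + sleeping bag (895) but leaves 2 kg idle.
The 7 kg tied up in tent is better spent on rope — total rises to 900 (27 kg).
Next best is field guide + binoculars + climbing harness + tent + headlamp + sleeping bag at 895 (25 kg) — short by 5.

900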